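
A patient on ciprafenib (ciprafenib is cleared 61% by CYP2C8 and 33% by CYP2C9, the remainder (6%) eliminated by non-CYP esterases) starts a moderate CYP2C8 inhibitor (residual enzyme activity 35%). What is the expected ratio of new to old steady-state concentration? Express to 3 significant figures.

The CYP2C8 pathway (61% of clearance) drops to 0.35× activity: 0.61 × 0.35 = 0.2135.
CYP2C9 (33%) and the residual 6% are unaffected.
New clearance relative to baseline: 0.2135 + 0.33 + 0.06 = 0.6035.
Since steady-state concentration ∝ 1/CL, the ratio is 1 / 0.6035 = 1.66.

1.66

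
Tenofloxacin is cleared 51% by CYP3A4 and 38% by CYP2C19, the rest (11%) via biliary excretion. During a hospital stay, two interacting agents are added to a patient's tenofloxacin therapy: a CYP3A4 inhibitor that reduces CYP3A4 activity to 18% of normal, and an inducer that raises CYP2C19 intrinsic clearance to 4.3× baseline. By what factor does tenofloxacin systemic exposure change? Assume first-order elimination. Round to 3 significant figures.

The CYP3A4 pathway (51% of clearance) falls to 0.18× activity: 0.51 × 0.18 = 0.0918.
The CYP2C19 pathway (38% of clearance) is boosted to 4.3× activity: 0.38 × 4.3 = 1.634.
Non-CYP routes (11%) are unchanged.
CL_new/CL_old = 0.0918 + 1.634 + 0.11 = 1.8358.
Because systemic exposure varies inversely with clearance, the combined effect is 1 / 1.8358 = 0.545.

0.545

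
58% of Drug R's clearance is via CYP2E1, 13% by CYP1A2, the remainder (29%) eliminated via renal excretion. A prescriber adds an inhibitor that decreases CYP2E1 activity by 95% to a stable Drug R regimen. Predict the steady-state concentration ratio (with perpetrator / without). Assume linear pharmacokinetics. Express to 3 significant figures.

The CYP2E1 pathway (58% of clearance) drops to 0.05× activity: 0.58 × 0.05 = 0.029.
CYP1A2 (13%) and the residual 29% are unaffected.
New clearance relative to baseline: 0.029 + 0.13 + 0.29 = 0.449.
Since steady-state concentration ∝ 1/CL, the ratio is 1 / 0.449 = 2.23.

2.23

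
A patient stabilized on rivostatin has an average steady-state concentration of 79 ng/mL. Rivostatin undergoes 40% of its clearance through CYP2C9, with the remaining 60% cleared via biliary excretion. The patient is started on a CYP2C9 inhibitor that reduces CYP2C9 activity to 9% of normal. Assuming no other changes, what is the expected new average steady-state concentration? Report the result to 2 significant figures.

1.2 × 10² ng/mL

CYP2C9: 0.4 × 0.09 = 0.036
Other: 0.6 (unchanged)
Relative clearance = 0.036 + 0.6 = 0.636.
Average steady-state concentration ∝ 1/CL, so new value = 79 / 0.636 = 1.2 × 10² ng/mL.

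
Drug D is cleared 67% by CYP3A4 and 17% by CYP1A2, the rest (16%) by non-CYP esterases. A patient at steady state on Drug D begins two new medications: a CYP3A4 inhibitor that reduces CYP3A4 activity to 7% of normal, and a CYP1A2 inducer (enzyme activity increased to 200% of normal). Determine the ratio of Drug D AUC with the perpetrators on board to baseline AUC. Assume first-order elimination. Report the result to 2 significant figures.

CYP3A4: 0.67 × 0.07 = 0.0469
CYP1A2: 0.17 × 2 = 0.34
Other: 0.16 (unchanged)
CL_new/CL_old = 0.0469 + 0.34 + 0.16 = 0.5469.
Because AUC varies inversely with clearance, the combined effect is 1 / 0.5469 = 1.8.

1.8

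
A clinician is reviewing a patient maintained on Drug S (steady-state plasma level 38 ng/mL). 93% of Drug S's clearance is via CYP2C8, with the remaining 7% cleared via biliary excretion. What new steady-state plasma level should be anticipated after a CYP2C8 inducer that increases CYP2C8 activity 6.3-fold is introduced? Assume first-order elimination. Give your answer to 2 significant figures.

6.4 ng/mL

CYP2C8: 0.93 × 6.3 = 5.859
Other: 0.07 (unchanged)
Relative clearance = 5.859 + 0.07 = 5.929.
With dosing unchanged, steady-state plasma level scales as 1/CL: 38 / 5.929 = 6.4 ng/mL.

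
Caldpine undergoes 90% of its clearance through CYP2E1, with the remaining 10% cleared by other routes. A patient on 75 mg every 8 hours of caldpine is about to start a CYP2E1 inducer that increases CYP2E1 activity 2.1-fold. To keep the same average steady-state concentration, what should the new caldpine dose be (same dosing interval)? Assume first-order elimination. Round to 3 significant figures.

The CYP2E1 pathway (90% of clearance) is boosted to 2.1× activity: 0.9 × 2.1 = 1.89.
The remaining 10% of clearance is unaffected.
Relative clearance = 1.89 + 0.1 = 1.99.
Exposure is unchanged when dose changes in proportion to clearance. New dose = 75 mg × 1.99 = 149 mg.

149 mg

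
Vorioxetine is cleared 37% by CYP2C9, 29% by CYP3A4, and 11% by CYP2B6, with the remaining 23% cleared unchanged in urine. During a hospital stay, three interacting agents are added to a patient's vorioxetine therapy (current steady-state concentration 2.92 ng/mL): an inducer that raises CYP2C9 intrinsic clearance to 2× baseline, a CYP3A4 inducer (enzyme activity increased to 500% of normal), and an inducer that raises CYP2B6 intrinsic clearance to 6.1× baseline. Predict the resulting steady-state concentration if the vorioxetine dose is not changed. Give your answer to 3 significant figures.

The CYP2C9 pathway (37% of clearance) is boosted to 2× activity: 0.37 × 2 = 0.74.
The CYP3A4 pathway (29% of clearance) is boosted to 5× activity: 0.29 × 5 = 1.45.
The CYP2B6 pathway (11% of clearance) increases to 6.1× activity: 0.11 × 6.1 = 0.671.
Non-CYP routes (23%) are unchanged.
New clearance relative to baseline: 0.74 + 1.45 + 0.671 + 0.23 = 3.091.
Dividing the baseline by the relative clearance: 2.92 / 3.091 = 0.945 ng/mL.

0.945 ng/mL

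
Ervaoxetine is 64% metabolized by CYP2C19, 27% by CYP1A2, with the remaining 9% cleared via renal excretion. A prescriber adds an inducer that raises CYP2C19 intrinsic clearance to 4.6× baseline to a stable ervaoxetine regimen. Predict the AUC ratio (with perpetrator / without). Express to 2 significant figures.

CYP2C19: 0.64 × 4.6 = 2.944
CYP1A2: 0.27 (unchanged)
Other: 0.09 (unchanged)
CL_new/CL_old = 2.944 + 0.27 + 0.09 = 3.304.
Since AUC ∝ 1/CL, the ratio is 1 / 3.304 = 0.30.

0.30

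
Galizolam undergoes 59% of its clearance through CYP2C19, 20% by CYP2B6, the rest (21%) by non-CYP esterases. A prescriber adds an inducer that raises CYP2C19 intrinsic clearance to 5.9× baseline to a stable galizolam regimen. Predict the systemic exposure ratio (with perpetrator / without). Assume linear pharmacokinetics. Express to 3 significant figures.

The CYP2C19 pathway (59% of clearance) is boosted to 5.9× activity: 0.59 × 5.9 = 3.481.
CYP2B6 (20%) and the residual 21% are unaffected.
Relative clearance = 3.481 + 0.2 + 0.21 = 3.891.
Systemic exposure is inversely proportional to clearance, so the fold-change is 1 / 3.891 = 0.257.

0.257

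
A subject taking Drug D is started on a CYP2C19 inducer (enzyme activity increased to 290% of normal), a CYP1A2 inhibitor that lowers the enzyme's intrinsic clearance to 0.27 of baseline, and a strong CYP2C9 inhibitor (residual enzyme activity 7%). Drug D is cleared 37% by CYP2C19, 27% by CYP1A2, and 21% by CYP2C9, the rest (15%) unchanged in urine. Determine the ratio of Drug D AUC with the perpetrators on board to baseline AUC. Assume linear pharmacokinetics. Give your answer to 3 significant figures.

0.763

The CYP2C19 pathway (37% of clearance) increases to 2.9× activity: 0.37 × 2.9 = 1.073.
The CYP1A2 pathway (27% of clearance) drops to 0.27× activity: 0.27 × 0.27 = 0.0729.
The CYP2C9 pathway (21% of clearance) is reduced to 0.07× activity: 0.21 × 0.07 = 0.0147.
Non-CYP routes (15%) are unchanged.
New clearance relative to baseline: 1.073 + 0.0729 + 0.0147 + 0.15 = 1.3106.
Because AUC varies inversely with clearance, the combined effect is 1 / 1.3106 = 0.763.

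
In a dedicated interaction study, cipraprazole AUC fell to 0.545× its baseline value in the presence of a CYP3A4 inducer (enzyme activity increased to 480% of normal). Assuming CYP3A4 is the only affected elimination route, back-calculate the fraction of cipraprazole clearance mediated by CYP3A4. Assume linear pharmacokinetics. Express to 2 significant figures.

Let x = fm,CYP3A4. Because AUC ∝ 1/CL, relative clearance rose to 1/0.545 = 1.835.
Only the CYP3A4 route changed, so 1.835 = x·4.8 + (1 − x), giving x = 0.22.

0.22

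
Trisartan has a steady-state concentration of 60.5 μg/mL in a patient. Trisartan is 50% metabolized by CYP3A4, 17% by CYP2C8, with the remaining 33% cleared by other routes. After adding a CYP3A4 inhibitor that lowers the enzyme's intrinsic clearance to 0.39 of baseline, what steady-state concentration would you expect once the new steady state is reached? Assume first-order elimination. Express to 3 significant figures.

87.1 μg/mL

The CYP3A4 pathway (50% of clearance) drops to 0.39× activity: 0.5 × 0.39 = 0.195.
CYP2C8 (17%) and the residual 33% are unaffected.
CL_new/CL_old = 0.195 + 0.17 + 0.33 = 0.695.
With dosing unchanged, steady-state concentration scales as 1/CL: 60.5 / 0.695 = 87.1 μg/mL.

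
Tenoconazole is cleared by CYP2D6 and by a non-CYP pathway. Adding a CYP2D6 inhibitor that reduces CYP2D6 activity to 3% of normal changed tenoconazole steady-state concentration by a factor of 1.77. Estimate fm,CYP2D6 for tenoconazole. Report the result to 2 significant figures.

0.45

Let fm be the CYP2D6 fraction. New clearance relative to baseline = fm × 0.03 + (1 − fm).
Steady-state concentration ratio = 1 / (new CL fraction), so new CL fraction = 1 / 1.77 = 0.565.
fm × 0.03 + 1 − fm = 0.565  ⇒  fm × (0.03 − 1) = −0.435  ⇒  fm = 0.45.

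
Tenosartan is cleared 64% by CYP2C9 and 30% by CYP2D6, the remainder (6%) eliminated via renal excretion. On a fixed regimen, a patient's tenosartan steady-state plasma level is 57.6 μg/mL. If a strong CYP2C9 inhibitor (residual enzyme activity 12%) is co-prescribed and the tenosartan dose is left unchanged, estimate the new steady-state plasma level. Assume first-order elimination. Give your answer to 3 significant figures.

132 μg/mL

The CYP2C9 pathway (64% of clearance) drops to 0.12× activity: 0.64 × 0.12 = 0.0768.
CYP2D6 (30%) and the residual 6% are unaffected.
Relative clearance = 0.0768 + 0.3 + 0.06 = 0.4368.
Steady-state plasma level ∝ 1/CL, so new value = 57.6 / 0.4368 = 132 μg/mL.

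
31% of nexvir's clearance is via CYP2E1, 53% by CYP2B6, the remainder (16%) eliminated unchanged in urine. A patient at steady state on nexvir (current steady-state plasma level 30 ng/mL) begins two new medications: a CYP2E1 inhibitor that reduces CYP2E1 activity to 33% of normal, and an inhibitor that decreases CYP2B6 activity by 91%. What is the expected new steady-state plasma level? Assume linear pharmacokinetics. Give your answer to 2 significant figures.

CYP2E1: 0.31 × 0.33 = 0.1023
CYP2B6: 0.53 × 0.09 = 0.0477
Other: 0.16 (unchanged)
Relative clearance = 0.1023 + 0.0477 + 0.16 = 0.31.
Steady-state plasma level ∝ 1/CL: new value = 30 / 0.31 = 97 ng/mL.

97 ng/mL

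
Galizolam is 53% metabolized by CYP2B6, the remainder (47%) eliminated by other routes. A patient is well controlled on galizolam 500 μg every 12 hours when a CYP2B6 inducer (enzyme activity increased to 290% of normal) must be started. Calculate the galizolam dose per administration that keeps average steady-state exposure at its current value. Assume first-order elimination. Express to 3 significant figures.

The CYP2B6 pathway (53% of clearance) rises to 2.9× activity: 0.53 × 2.9 = 1.537.
The remaining 47% of clearance is unaffected.
CL_new/CL_old = 1.537 + 0.47 = 2.007.
Css,avg = (dose rate)/CL, so holding Css fixed requires dose ∝ CL: 500 × 2.007 = 1.00 × 10³ μg.

1.00 × 10³ μg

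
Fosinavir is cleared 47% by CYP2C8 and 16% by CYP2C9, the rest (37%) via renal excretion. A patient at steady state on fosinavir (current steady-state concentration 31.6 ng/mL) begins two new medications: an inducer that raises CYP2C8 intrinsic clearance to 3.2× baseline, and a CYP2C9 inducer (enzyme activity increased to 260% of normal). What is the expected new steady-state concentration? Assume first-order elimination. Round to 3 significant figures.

13.8 ng/mL

The CYP2C8 pathway (47% of clearance) is boosted to 3.2× activity: 0.47 × 3.2 = 1.504.
The CYP2C9 pathway (16% of clearance) rises to 2.6× activity: 0.16 × 2.6 = 0.416.
The remaining 37% of clearance is unaffected.
New clearance relative to baseline: 1.504 + 0.416 + 0.37 = 2.29.
New steady-state concentration = 31.6 / 2.29 = 13.8 ng/mL (concentration scales inversely with clearance).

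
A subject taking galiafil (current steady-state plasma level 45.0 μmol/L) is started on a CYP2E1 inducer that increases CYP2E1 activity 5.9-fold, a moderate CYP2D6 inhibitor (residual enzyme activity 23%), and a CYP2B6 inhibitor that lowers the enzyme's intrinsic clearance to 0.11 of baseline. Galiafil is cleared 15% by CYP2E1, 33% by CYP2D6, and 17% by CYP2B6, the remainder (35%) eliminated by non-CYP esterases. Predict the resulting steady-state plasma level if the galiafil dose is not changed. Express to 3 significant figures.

The CYP2E1 pathway (15% of clearance) increases to 5.9× activity: 0.15 × 5.9 = 0.885.
The CYP2D6 pathway (33% of clearance) drops to 0.23× activity: 0.33 × 0.23 = 0.0759.
The CYP2B6 pathway (17% of clearance) falls to 0.11× activity: 0.17 × 0.11 = 0.0187.
The remaining 35% of clearance is unaffected.
CL_new/CL_old = 0.885 + 0.0759 + 0.0187 + 0.35 = 1.3296.
New steady-state plasma level = 45.0 / 1.3296 = 33.8 μmol/L (concentration scales inversely with clearance).

33.8 μmol/L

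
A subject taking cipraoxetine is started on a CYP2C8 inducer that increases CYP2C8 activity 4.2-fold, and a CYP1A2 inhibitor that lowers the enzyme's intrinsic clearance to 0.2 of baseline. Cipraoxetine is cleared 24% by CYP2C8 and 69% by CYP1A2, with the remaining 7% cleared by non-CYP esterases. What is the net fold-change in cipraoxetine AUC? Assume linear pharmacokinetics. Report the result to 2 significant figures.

CYP2C8: 0.24 × 4.2 = 1.008
CYP1A2: 0.69 × 0.2 = 0.138
Other: 0.07 (unchanged)
New clearance relative to baseline: 1.008 + 0.138 + 0.07 = 1.216.
Net AUC ratio = 1 / 1.216 = 0.82.

0.82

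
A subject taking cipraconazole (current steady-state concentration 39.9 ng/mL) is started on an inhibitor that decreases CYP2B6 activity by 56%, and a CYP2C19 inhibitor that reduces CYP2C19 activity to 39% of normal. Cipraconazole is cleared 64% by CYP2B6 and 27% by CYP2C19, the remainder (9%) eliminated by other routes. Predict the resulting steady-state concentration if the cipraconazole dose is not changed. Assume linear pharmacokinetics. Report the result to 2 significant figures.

The CYP2B6 pathway (64% of clearance) drops to 0.44× activity: 0.64 × 0.44 = 0.2816.
The CYP2C19 pathway (27% of clearance) is reduced to 0.39× activity: 0.27 × 0.39 = 0.1053.
Non-CYP routes (9%) are unchanged.
CL_new/CL_old = 0.2816 + 0.1053 + 0.09 = 0.4769.
New steady-state concentration = 39.9 / 0.4769 = 84 ng/mL (concentration scales inversely with clearance).

84 ng/mL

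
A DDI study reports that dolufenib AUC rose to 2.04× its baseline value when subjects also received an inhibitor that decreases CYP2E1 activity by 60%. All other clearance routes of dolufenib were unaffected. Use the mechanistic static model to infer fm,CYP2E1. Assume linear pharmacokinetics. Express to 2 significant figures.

Let x = fm,CYP2E1. Because AUC ∝ 1/CL, relative clearance fell to 1/2.04 = 0.4902.
Only the CYP2E1 route changed, so 0.4902 = x·0.4 + (1 − x), giving x = 0.85.

0.85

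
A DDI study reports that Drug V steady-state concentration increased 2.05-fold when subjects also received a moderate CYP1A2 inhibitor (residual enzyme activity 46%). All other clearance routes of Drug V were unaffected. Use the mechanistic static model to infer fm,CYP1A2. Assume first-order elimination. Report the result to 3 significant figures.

0.949

CL'/CL = 1 / 2.05 = 0.4878
0.46·fm + (1 − fm) = 0.4878
fm = (0.4878 − 1) / (0.46 − 1) = 0.949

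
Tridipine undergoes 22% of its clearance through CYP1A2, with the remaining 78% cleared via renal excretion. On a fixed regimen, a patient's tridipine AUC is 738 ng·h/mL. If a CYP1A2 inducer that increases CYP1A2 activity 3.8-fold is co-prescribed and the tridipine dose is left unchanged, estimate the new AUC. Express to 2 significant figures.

4.6 × 10² ng·h/mL

The CYP1A2 pathway (22% of clearance) increases to 3.8× activity: 0.22 × 3.8 = 0.836.
The remaining 78% of clearance is unaffected.
Relative clearance = 0.836 + 0.78 = 1.616.
With dosing unchanged, AUC scales as 1/CL: 738 / 1.616 = 4.6 × 10² ng·h/mL.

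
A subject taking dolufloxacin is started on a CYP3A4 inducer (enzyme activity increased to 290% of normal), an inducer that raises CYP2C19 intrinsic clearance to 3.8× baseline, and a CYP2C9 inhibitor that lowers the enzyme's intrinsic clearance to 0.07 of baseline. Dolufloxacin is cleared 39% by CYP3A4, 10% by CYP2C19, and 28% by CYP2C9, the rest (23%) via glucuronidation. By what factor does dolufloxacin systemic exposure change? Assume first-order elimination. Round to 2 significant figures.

The CYP3A4 pathway (39% of clearance) rises to 2.9× activity: 0.39 × 2.9 = 1.131.
The CYP2C19 pathway (10% of clearance) is boosted to 3.8× activity: 0.1 × 3.8 = 0.38.
The CYP2C9 pathway (28% of clearance) drops to 0.07× activity: 0.28 × 0.07 = 0.0196.
The remaining 23% of clearance is unaffected.
New clearance relative to baseline: 1.131 + 0.38 + 0.0196 + 0.23 = 1.7606.
Systemic exposure ∝ 1/CL: fold-change = 1 / 1.7606 = 0.57.

0.57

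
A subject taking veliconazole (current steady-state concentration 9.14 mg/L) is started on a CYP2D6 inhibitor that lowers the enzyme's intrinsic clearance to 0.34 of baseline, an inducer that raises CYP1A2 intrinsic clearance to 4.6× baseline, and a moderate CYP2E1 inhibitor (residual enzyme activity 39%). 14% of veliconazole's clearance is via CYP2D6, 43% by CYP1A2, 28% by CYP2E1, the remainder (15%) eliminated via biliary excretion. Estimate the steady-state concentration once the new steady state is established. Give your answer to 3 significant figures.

4.00 mg/L

The CYP2D6 pathway (14% of clearance) falls to 0.34× activity: 0.14 × 0.34 = 0.0476.
The CYP1A2 pathway (43% of clearance) rises to 4.6× activity: 0.43 × 4.6 = 1.978.
The CYP2E1 pathway (28% of clearance) is reduced to 0.39× activity: 0.28 × 0.39 = 0.1092.
The remaining 15% of clearance is unaffected.
New clearance relative to baseline: 0.0476 + 1.978 + 0.1092 + 0.15 = 2.2848.
New steady-state concentration = 9.14 / 2.2848 = 4.00 mg/L (concentration scales inversely with clearance).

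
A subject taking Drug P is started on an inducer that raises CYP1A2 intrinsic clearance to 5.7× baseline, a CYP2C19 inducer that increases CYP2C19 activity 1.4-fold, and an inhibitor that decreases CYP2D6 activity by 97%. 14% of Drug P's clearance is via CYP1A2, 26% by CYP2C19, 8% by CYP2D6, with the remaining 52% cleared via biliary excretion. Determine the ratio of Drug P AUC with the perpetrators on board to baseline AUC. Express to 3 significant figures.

The CYP1A2 pathway (14% of clearance) is boosted to 5.7× activity: 0.14 × 5.7 = 0.798.
The CYP2C19 pathway (26% of clearance) increases to 1.4× activity: 0.26 × 1.4 = 0.364.
The CYP2D6 pathway (8% of clearance) drops to 0.03× activity: 0.08 × 0.03 = 0.0024.
Non-CYP routes (52%) are unchanged.
CL_new/CL_old = 0.798 + 0.364 + 0.0024 + 0.52 = 1.6844.
Because AUC varies inversely with clearance, the combined effect is 1 / 1.6844 = 0.594.

0.594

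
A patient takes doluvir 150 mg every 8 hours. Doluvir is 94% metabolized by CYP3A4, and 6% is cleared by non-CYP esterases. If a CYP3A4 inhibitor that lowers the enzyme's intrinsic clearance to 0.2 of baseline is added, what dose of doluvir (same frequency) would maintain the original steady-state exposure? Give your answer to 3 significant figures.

CYP3A4: 0.94 × 0.2 = 0.188
Other: 0.06 (unchanged)
CL_new/CL_old = 0.188 + 0.06 = 0.248.
Css,avg = (dose rate)/CL, so holding Css fixed requires dose ∝ CL: 150 × 0.248 = 37.2 mg.

37.2 mg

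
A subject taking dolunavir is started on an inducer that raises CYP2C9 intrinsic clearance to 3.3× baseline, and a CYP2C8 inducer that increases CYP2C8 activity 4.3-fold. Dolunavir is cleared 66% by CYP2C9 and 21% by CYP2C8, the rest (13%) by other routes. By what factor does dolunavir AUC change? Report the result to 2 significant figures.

The CYP2C9 pathway (66% of clearance) rises to 3.3× activity: 0.66 × 3.3 = 2.178.
The CYP2C8 pathway (21% of clearance) increases to 4.3× activity: 0.21 × 4.3 = 0.903.
Non-CYP routes (13%) are unchanged.
New clearance relative to baseline: 2.178 + 0.903 + 0.13 = 3.211.
Net AUC ratio = 1 / 3.211 = 0.31.

0.31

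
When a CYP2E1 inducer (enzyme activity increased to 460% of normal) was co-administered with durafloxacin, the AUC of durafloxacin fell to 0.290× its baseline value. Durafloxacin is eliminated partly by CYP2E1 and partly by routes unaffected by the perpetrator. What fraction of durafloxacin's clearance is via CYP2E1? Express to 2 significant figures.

0.68

Let x = fm,CYP2E1. Because AUC ∝ 1/CL, relative clearance rose to 1/0.290 = 3.448.
Only the CYP2E1 route changed, so 3.448 = x·4.6 + (1 − x), giving x = 0.68.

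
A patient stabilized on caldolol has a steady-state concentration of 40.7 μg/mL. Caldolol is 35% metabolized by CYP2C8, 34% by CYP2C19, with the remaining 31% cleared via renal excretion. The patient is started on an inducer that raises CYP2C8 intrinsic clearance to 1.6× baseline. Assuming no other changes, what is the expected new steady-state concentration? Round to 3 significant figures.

The CYP2C8 pathway (35% of clearance) rises to 1.6× activity: 0.35 × 1.6 = 0.56.
CYP2C19 (34%) and the residual 31% are unaffected.
CL_new/CL_old = 0.56 + 0.34 + 0.31 = 1.21.
With dosing unchanged, steady-state concentration scales as 1/CL: 40.7 / 1.21 = 33.6 μg/mL.

33.6 μg/mL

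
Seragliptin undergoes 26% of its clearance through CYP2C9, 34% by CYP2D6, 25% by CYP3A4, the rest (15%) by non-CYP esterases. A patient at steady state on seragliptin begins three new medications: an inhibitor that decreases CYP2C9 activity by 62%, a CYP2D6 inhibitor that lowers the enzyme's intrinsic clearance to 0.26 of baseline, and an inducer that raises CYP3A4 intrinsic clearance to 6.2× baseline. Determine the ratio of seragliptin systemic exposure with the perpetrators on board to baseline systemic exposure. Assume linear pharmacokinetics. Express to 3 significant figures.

CYP2C9: 0.26 × 0.38 = 0.0988
CYP2D6: 0.34 × 0.26 = 0.0884
CYP3A4: 0.25 × 6.2 = 1.55
Other: 0.15 (unchanged)
New clearance relative to baseline: 0.0988 + 0.0884 + 1.55 + 0.15 = 1.8872.
Systemic exposure ∝ 1/CL: fold-change = 1 / 1.8872 = 0.530.

0.530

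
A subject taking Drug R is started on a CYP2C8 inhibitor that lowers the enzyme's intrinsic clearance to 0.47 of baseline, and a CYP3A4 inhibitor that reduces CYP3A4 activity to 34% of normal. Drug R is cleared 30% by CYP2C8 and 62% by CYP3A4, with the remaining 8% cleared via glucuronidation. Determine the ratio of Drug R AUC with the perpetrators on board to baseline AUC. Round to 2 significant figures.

2.3

CYP2C8: 0.3 × 0.47 = 0.141
CYP3A4: 0.62 × 0.34 = 0.2108
Other: 0.08 (unchanged)
CL_new/CL_old = 0.141 + 0.2108 + 0.08 = 0.4318.
Net AUC ratio = 1 / 0.4318 = 2.3.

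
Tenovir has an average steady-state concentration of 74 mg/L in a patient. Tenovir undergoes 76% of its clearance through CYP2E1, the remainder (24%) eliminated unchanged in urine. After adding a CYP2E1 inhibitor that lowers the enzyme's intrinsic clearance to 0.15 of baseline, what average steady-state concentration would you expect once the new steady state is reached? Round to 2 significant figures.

2.1 × 10² mg/L

The CYP2E1 pathway (76% of clearance) drops to 0.15× activity: 0.76 × 0.15 = 0.114.
Non-CYP routes (24%) are unchanged.
New clearance relative to baseline: 0.114 + 0.24 = 0.354.
Average steady-state concentration ∝ 1/CL, so new value = 74 / 0.354 = 2.1 × 10² mg/L.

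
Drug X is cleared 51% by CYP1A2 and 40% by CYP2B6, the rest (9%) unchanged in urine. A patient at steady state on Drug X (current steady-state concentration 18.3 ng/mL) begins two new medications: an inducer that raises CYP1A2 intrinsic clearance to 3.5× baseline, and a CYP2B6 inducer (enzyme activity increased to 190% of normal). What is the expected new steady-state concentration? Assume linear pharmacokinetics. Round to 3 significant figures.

CYP1A2: 0.51 × 3.5 = 1.785
CYP2B6: 0.4 × 1.9 = 0.76
Other: 0.09 (unchanged)
Relative clearance = 1.785 + 0.76 + 0.09 = 2.635.
Steady-state concentration ∝ 1/CL: new value = 18.3 / 2.635 = 6.94 ng/mL.

6.94 ng/mL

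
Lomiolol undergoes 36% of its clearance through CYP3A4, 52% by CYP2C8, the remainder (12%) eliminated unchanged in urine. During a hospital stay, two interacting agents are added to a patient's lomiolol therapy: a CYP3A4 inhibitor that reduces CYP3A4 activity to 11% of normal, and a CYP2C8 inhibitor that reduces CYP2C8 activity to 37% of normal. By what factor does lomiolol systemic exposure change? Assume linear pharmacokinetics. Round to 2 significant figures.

2.8

The CYP3A4 pathway (36% of clearance) falls to 0.11× activity: 0.36 × 0.11 = 0.0396.
The CYP2C8 pathway (52% of clearance) drops to 0.37× activity: 0.52 × 0.37 = 0.1924.
Non-CYP routes (12%) are unchanged.
CL_new/CL_old = 0.0396 + 0.1924 + 0.12 = 0.352.
Net systemic exposure ratio = 1 / 0.352 = 2.8.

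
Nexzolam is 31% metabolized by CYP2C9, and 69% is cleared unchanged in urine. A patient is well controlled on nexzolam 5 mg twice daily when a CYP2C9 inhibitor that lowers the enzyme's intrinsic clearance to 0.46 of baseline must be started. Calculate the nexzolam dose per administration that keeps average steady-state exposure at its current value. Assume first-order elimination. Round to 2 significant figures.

The CYP2C9 pathway (31% of clearance) is reduced to 0.46× activity: 0.31 × 0.46 = 0.1426.
Non-CYP routes (69%) are unchanged.
New clearance relative to baseline: 0.1426 + 0.69 = 0.8326.
To maintain the same steady-state level, dose must scale with clearance: new dose = 5 × 0.8326 = 4.2 mg.

4.2 mg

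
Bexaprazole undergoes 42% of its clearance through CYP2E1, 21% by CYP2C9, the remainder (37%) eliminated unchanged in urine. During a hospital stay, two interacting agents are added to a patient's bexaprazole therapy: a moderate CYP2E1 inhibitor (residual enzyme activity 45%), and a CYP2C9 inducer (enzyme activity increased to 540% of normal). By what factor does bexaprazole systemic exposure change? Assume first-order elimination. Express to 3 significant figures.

0.591

CYP2E1: 0.42 × 0.45 = 0.189
CYP2C9: 0.21 × 5.4 = 1.134
Other: 0.37 (unchanged)
New clearance relative to baseline: 0.189 + 1.134 + 0.37 = 1.693.
Net systemic exposure ratio = 1 / 1.693 = 0.591.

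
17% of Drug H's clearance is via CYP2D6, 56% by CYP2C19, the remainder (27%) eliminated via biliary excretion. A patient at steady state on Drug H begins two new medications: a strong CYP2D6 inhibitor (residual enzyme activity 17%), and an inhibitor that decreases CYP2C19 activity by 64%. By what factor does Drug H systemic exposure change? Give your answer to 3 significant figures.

2.00

CYP2D6: 0.17 × 0.17 = 0.0289
CYP2C19: 0.56 × 0.36 = 0.2016
Other: 0.27 (unchanged)
CL_new/CL_old = 0.0289 + 0.2016 + 0.27 = 0.5005.
Net systemic exposure ratio = 1 / 0.5005 = 2.00.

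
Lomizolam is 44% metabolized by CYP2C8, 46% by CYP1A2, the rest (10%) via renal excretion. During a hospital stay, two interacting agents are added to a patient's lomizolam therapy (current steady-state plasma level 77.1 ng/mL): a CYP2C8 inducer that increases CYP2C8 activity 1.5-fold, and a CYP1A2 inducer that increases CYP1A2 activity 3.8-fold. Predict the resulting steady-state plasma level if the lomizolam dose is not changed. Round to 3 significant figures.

CYP2C8: 0.44 × 1.5 = 0.66
CYP1A2: 0.46 × 3.8 = 1.748
Other: 0.1 (unchanged)
New clearance relative to baseline: 0.66 + 1.748 + 0.1 = 2.508.
Steady-state plasma level ∝ 1/CL: new value = 77.1 / 2.508 = 30.7 ng/mL.

30.7 ng/mL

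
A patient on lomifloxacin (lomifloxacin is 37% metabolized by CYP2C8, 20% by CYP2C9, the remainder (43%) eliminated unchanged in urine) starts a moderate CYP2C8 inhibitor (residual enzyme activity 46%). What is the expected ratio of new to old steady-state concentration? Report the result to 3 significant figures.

1.25

CYP2C8: 0.37 × 0.46 = 0.1702
CYP2C9: 0.2 (unchanged)
Other: 0.43 (unchanged)
Relative clearance = 0.1702 + 0.2 + 0.43 = 0.8002.
Steady-state concentration is inversely proportional to clearance, so the fold-change is 1 / 0.8002 = 1.25.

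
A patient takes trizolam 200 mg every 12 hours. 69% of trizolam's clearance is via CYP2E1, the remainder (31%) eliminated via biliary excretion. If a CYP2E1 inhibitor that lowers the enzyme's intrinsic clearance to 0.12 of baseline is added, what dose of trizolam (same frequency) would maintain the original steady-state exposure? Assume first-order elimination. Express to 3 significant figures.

78.6 mg

The CYP2E1 pathway (69% of clearance) is reduced to 0.12× activity: 0.69 × 0.12 = 0.0828.
Non-CYP routes (31%) are unchanged.
New clearance relative to baseline: 0.0828 + 0.31 = 0.3928.
Exposure is unchanged when dose changes in proportion to clearance. New dose = 200 mg × 0.3928 = 78.6 mg.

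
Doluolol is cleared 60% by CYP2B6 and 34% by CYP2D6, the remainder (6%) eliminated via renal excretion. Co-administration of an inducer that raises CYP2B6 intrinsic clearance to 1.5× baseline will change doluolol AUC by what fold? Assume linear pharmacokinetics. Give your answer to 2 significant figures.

0.77

CYP2B6: 0.6 × 1.5 = 0.9
CYP2D6: 0.34 (unchanged)
Other: 0.06 (unchanged)
CL_new/CL_old = 0.9 + 0.34 + 0.06 = 1.3.
AUC is inversely proportional to clearance, so the fold-change is 1 / 1.3 = 0.77.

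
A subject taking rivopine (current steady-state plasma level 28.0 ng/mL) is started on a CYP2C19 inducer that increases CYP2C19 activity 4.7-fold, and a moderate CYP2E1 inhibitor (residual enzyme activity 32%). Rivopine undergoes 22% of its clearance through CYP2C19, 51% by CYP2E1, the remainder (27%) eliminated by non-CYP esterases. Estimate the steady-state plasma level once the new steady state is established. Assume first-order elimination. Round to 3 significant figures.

CYP2C19: 0.22 × 4.7 = 1.034
CYP2E1: 0.51 × 0.32 = 0.1632
Other: 0.27 (unchanged)
New clearance relative to baseline: 1.034 + 0.1632 + 0.27 = 1.4672.
Dividing the baseline by the relative clearance: 28.0 / 1.4672 = 19.1 ng/mL.

19.1 ng/mL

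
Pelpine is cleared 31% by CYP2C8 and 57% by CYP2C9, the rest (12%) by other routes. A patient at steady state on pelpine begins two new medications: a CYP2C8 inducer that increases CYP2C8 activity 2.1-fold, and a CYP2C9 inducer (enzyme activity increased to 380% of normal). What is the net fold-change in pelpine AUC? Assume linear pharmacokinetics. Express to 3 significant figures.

CYP2C8: 0.31 × 2.1 = 0.651
CYP2C9: 0.57 × 3.8 = 2.166
Other: 0.12 (unchanged)
New clearance relative to baseline: 0.651 + 2.166 + 0.12 = 2.937.
AUC ∝ 1/CL: fold-change = 1 / 2.937 = 0.340.

0.340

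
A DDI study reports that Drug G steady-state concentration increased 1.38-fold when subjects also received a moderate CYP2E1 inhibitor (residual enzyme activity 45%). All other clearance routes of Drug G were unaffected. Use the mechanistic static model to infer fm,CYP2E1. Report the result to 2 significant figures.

0.50

CL'/CL = 1 / 1.38 = 0.7246
0.45·fm + (1 − fm) = 0.7246
fm = (0.7246 − 1) / (0.45 − 1) = 0.50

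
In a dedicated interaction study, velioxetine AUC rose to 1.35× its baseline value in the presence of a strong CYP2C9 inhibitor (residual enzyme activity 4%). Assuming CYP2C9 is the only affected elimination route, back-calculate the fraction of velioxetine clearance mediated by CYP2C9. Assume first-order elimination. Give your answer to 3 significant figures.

CL'/CL = 1 / 1.35 = 0.7407
0.04·fm + (1 − fm) = 0.7407
fm = (0.7407 − 1) / (0.04 − 1) = 0.270

0.270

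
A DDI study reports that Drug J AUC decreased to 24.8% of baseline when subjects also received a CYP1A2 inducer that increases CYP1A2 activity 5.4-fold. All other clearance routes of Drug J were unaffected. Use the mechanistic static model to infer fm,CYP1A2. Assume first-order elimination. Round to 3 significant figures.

0.689

Let x = fm,CYP1A2. Because AUC ∝ 1/CL, relative clearance rose to 1/0.248 = 4.032.
Setting x·5.4 + (1 − x) = 4.032 and solving: x = (4.032 − 1)/(5.4 − 1) = 0.689.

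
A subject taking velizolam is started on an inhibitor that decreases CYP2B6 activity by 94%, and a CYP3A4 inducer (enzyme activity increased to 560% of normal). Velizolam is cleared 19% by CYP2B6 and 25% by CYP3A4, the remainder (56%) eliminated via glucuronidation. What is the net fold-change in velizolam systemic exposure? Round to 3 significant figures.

The CYP2B6 pathway (19% of clearance) is reduced to 0.06× activity: 0.19 × 0.06 = 0.0114.
The CYP3A4 pathway (25% of clearance) increases to 5.6× activity: 0.25 × 5.6 = 1.4.
The remaining 56% of clearance is unaffected.
New clearance relative to baseline: 0.0114 + 1.4 + 0.56 = 1.9714.
Net systemic exposure ratio = 1 / 1.9714 = 0.507.

0.507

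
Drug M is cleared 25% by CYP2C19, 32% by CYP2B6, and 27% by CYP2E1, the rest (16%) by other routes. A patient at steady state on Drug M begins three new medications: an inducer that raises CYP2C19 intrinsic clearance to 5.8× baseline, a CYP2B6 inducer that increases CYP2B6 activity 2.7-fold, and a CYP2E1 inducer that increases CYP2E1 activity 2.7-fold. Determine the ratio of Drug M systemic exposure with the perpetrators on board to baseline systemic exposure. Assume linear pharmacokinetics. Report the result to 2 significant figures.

The CYP2C19 pathway (25% of clearance) is boosted to 5.8× activity: 0.25 × 5.8 = 1.45.
The CYP2B6 pathway (32% of clearance) increases to 2.7× activity: 0.32 × 2.7 = 0.864.
The CYP2E1 pathway (27% of clearance) rises to 2.7× activity: 0.27 × 2.7 = 0.729.
Non-CYP routes (16%) are unchanged.
CL_new/CL_old = 1.45 + 0.864 + 0.729 + 0.16 = 3.203.
Net systemic exposure ratio = 1 / 3.203 = 0.31.

0.31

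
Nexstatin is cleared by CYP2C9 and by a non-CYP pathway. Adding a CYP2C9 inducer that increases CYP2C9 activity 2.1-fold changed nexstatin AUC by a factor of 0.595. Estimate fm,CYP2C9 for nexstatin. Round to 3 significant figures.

Let x = fm,CYP2C9. Because AUC ∝ 1/CL, relative clearance rose to 1/0.595 = 1.681.
Only the CYP2C9 route changed, so 1.681 = x·2.1 + (1 − x), giving x = 0.619.

0.619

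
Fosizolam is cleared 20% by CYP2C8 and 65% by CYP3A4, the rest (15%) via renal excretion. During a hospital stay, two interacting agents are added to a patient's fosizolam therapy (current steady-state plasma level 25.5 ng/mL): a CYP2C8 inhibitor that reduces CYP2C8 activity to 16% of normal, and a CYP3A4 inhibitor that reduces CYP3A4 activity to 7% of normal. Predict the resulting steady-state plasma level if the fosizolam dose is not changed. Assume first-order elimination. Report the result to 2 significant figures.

1.1 × 10² ng/mL

CYP2C8: 0.2 × 0.16 = 0.032
CYP3A4: 0.65 × 0.07 = 0.0455
Other: 0.15 (unchanged)
CL_new/CL_old = 0.032 + 0.0455 + 0.15 = 0.2275.
Steady-state plasma level ∝ 1/CL: new value = 25.5 / 0.2275 = 1.1 × 10² ng/mL.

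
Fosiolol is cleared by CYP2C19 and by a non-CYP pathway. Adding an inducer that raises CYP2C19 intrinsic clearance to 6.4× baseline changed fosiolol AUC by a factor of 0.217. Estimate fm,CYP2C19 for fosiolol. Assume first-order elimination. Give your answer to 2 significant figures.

Let x = fm,CYP2C19. Because AUC ∝ 1/CL, relative clearance rose to 1/0.217 = 4.608.
Only the CYP2C19 route changed, so 4.608 = x·6.4 + (1 − x), giving x = 0.67.

0.67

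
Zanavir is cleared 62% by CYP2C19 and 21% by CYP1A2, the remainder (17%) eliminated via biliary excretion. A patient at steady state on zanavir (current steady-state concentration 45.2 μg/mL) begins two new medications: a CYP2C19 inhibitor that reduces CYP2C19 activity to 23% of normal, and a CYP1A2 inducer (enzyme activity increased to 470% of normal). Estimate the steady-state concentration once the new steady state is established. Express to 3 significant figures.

The CYP2C19 pathway (62% of clearance) falls to 0.23× activity: 0.62 × 0.23 = 0.1426.
The CYP1A2 pathway (21% of clearance) rises to 4.7× activity: 0.21 × 4.7 = 0.987.
Non-CYP routes (17%) are unchanged.
CL_new/CL_old = 0.1426 + 0.987 + 0.17 = 1.2996.
New steady-state concentration = 45.2 / 1.2996 = 34.8 μg/mL (concentration scales inversely with clearance).

34.8 μg/mL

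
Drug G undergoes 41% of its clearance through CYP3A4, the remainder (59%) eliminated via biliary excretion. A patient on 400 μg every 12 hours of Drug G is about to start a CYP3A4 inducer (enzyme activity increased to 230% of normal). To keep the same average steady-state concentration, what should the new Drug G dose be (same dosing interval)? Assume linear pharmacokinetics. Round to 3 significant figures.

CYP3A4: 0.41 × 2.3 = 0.943
Other: 0.59 (unchanged)
New clearance relative to baseline: 0.943 + 0.59 = 1.533.
Exposure is unchanged when dose changes in proportion to clearance. New dose = 400 μg × 1.533 = 613 μg.

613 μg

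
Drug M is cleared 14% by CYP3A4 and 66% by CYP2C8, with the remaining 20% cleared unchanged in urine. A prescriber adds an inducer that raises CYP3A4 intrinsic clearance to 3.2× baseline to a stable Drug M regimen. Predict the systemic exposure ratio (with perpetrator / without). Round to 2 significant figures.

CYP3A4: 0.14 × 3.2 = 0.448
CYP2C8: 0.66 (unchanged)
Other: 0.2 (unchanged)
New clearance relative to baseline: 0.448 + 0.66 + 0.2 = 1.308.
Systemic exposure is inversely proportional to clearance, so the fold-change is 1 / 1.308 = 0.76.

0.76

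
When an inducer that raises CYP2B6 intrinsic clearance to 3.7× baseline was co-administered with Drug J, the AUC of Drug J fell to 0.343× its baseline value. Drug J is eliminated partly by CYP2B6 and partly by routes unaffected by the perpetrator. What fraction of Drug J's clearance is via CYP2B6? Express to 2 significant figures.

0.71

Call the CYP2B6 fraction fm. After the interaction, CL_new/CL_old = fm × 3.7 + (1 − fm).
AUC ratio = 1 / (new CL fraction), so new CL fraction = 1 / 0.343 = 2.915.
fm × 3.7 + 1 − fm = 2.915  ⇒  fm × (3.7 − 1) = 1.915  ⇒  fm = 0.71.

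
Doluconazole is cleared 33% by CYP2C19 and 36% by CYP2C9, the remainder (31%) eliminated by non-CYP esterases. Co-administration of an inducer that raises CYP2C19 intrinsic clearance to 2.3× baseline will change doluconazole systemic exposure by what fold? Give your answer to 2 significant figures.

0.70

The CYP2C19 pathway (33% of clearance) is boosted to 2.3× activity: 0.33 × 2.3 = 0.759.
CYP2C9 (36%) and the residual 31% are unaffected.
CL_new/CL_old = 0.759 + 0.36 + 0.31 = 1.429.
Since systemic exposure ∝ 1/CL, the ratio is 1 / 1.429 = 0.70.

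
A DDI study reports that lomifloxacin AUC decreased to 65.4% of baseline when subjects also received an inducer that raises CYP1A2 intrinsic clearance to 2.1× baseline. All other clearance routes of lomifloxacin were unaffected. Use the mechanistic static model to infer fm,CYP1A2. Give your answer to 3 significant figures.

CL'/CL = 1 / 0.654 = 1.529
2.1·fm + (1 − fm) = 1.529
fm = (1.529 − 1) / (2.1 − 1) = 0.481

0.481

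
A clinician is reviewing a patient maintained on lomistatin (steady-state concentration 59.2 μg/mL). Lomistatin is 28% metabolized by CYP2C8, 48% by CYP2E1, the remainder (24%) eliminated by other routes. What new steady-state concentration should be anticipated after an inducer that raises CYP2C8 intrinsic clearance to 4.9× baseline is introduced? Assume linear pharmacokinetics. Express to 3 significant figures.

The CYP2C8 pathway (28% of clearance) is boosted to 4.9× activity: 0.28 × 4.9 = 1.372.
CYP2E1 (48%) and the residual 24% are unaffected.
CL_new/CL_old = 1.372 + 0.48 + 0.24 = 2.092.
Steady-state concentration ∝ 1/CL, so new value = 59.2 / 2.092 = 28.3 μg/mL.

28.3 μg/mL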